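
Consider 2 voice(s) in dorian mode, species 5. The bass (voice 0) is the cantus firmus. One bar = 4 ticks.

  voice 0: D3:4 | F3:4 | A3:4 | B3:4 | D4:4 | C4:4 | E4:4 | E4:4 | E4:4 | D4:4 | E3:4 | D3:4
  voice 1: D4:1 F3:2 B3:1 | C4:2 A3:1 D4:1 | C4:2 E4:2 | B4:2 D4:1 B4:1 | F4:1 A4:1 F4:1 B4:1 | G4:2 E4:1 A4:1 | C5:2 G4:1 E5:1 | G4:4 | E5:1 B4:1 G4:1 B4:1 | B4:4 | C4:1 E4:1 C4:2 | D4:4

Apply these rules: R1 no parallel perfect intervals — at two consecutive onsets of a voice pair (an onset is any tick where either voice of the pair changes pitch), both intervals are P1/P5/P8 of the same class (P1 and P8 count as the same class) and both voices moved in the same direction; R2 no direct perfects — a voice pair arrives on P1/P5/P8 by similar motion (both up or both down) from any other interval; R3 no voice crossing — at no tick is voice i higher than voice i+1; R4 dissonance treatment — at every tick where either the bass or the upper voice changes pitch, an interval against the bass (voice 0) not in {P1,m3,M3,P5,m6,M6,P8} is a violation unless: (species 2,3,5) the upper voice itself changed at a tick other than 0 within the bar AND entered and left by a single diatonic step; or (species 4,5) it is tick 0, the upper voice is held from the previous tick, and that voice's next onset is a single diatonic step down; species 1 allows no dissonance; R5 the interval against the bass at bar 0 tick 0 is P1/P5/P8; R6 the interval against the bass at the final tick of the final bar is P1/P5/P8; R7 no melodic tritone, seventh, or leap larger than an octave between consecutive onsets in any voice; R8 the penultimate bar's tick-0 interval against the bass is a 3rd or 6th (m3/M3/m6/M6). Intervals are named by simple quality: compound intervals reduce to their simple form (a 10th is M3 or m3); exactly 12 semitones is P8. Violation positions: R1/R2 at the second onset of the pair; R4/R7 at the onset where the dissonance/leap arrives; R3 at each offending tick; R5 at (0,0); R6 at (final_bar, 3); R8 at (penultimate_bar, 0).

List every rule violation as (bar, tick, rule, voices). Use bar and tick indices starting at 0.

bar 0: v0=D3 v1=D4 downbeat P8
bar 1: v0=F3 v1=C4 downbeat P5
bar 2: v0=A3 v1=C4 downbeat m3
bar 3: v0=B3 v1=B4 downbeat P8
bar 4: v0=D4 v1=F4 downbeat m3
bar 5: v0=C4 v1=G4 downbeat P5
bar 6: v0=E4 v1=C5 downbeat m6
bar 7: v0=E4 v1=G4 downbeat m3
bar 8: v0=E4 v1=E5 downbeat P8
bar 9: v0=D4 v1=B4 downbeat M6
bar 10: v0=E3 v1=C4 downbeat m6
bar 11: v0=D3 v1=D4 downbeat P8
  -> R7 @ bar 0 tick 3 v(1,): F3->B3 leap 6st
  -> R2 @ bar 1 tick 0 v(0, 1): D3/B3 M6 -> F3/C4 P5 similar
  -> R2 @ bar 3 tick 0 v(0, 1): A3/E4 P5 -> B3/B4 P8 similar
  -> R7 @ bar 4 tick 0 v(1,): B4->F4 leap 6st
  -> R7 @ bar 4 tick 3 v(1,): F4->B4 leap 6st
  -> R2 @ bar 5 tick 0 v(0, 1): D4/B4 M6 -> C4/G4 P5 similar
  -> R7 @ bar 10 tick 0 v(0,): D4->E3 leap 10st
  -> R7 @ bar 10 tick 0 v(1,): B4->C4 leap 11st

(0, 3, R7, (1,))
(1, 0, R2, (0, 1))
(3, 0, R2, (0, 1))
(4, 0, R7, (1,))
(4, 3, R7, (1,))
(5, 0, R2, (0, 1))
(10, 0, R7, (0,))
(10, 0, R7, (1,))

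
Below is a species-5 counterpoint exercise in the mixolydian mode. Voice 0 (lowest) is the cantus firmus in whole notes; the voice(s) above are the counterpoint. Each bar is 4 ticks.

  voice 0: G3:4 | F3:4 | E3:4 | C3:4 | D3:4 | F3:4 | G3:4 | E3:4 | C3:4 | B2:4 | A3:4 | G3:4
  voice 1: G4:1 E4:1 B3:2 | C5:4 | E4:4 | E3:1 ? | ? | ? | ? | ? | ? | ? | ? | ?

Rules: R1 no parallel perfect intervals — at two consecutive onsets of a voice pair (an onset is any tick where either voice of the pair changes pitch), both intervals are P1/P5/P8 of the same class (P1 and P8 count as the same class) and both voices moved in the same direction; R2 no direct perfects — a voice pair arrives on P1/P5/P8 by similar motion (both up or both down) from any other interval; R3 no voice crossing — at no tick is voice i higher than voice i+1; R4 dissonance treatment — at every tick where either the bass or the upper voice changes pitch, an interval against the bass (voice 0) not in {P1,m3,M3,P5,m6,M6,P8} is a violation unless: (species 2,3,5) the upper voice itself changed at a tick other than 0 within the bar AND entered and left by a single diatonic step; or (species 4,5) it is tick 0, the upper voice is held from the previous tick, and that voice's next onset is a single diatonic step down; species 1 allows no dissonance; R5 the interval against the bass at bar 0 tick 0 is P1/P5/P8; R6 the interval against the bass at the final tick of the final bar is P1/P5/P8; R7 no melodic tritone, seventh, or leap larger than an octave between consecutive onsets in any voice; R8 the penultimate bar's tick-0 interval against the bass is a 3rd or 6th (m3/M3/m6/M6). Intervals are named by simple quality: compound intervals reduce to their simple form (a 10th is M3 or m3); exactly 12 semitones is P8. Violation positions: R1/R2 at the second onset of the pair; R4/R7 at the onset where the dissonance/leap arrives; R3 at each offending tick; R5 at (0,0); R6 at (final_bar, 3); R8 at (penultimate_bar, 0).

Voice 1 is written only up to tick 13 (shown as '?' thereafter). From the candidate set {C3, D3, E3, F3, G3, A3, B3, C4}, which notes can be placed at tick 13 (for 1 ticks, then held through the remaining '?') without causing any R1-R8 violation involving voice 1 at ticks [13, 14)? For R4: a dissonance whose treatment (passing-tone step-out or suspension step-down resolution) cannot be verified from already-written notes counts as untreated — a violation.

C3: legal
D3: violates R4
E3: legal
F3: violates R4
G3: legal
A3: legal
B3: violates R4
C4: legal

{A3, C3, C4, E3, G3}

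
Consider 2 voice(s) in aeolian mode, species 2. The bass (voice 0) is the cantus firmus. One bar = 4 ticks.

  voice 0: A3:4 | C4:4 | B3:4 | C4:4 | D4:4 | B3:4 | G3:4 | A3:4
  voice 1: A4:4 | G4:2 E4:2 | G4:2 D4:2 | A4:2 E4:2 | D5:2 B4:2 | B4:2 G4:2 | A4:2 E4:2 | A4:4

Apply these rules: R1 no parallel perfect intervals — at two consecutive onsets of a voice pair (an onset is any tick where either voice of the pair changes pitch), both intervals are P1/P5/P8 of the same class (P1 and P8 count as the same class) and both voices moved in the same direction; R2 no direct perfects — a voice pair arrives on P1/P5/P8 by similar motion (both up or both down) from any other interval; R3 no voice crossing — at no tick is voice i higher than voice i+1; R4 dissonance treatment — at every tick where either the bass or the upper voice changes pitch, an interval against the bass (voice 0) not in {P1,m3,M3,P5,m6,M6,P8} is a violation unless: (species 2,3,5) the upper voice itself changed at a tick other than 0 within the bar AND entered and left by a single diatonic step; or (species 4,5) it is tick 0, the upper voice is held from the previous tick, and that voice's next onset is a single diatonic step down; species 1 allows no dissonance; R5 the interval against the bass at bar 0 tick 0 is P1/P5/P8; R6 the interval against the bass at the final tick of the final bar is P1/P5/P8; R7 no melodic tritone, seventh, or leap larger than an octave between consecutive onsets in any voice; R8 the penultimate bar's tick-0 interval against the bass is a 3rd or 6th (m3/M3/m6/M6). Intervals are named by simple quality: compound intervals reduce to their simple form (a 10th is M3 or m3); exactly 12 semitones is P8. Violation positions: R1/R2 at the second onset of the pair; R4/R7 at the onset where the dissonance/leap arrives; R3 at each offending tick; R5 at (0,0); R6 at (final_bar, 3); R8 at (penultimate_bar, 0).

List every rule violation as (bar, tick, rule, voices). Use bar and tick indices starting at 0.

(4, 0, R2, (0, 1))
(4, 0, R7, (1,))
(6, 0, R4, (0, 1))
(6, 0, R8, (0, 1))
(7, 0, R2, (0, 1))

bar 0: v0=A3 v1=A4 downbeat P8
bar 1: v0=C4 v1=G4 downbeat P5
bar 2: v0=B3 v1=G4 downbeat m6
bar 3: v0=C4 v1=A4 downbeat M6
bar 4: v0=D4 v1=D5 downbeat P8
bar 5: v0=B3 v1=B4 downbeat P8
bar 6: v0=G3 v1=A4 downbeat M2
bar 7: v0=A3 v1=A4 downbeat P8
  -> R2 @ bar 4 tick 0 v(0, 1): C4/E4 M3 -> D4/D5 P8 similar
  -> R7 @ bar 4 tick 0 v(1,): E4->D5 leap 10st
  -> R4 @ bar 6 tick 0 v(0, 1): G3/A4 M2 untreated
  -> R8 @ bar 6 tick 0 v(0, 1): penult M2 not 3rd/6th
  -> R2 @ bar 7 tick 0 v(0, 1): G3/E4 M6 -> A3/A4 P8 similar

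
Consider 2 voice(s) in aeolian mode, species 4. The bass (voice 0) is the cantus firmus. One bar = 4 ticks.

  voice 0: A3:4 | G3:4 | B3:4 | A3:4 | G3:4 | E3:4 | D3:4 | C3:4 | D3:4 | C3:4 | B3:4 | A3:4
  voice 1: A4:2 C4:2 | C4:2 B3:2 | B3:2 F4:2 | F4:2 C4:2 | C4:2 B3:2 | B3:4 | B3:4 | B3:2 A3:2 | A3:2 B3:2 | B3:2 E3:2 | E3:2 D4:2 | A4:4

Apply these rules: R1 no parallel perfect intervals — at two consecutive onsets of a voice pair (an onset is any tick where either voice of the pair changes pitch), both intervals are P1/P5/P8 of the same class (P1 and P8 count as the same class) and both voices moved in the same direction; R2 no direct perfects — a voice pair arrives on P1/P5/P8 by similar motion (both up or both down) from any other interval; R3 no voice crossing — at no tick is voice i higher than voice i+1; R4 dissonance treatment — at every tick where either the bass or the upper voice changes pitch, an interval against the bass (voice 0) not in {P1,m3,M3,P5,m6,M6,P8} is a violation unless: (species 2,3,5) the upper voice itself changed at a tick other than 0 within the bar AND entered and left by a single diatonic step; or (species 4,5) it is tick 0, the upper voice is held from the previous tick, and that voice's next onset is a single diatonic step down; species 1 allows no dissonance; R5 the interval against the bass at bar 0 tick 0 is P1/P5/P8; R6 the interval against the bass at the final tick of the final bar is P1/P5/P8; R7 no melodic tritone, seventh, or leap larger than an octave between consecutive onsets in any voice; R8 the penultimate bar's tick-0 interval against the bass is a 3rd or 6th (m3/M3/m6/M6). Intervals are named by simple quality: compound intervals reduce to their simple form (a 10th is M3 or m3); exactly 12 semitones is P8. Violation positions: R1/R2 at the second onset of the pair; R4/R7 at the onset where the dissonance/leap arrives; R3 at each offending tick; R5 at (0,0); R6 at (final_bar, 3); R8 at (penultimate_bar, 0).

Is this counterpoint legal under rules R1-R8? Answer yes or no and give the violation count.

bar 0: v0=A3 v1=A4 (P8)
bar 1: v0=G3 v1=C4 (P4)
bar 2: v0=B3 v1=B3 (P1)
bar 3: v0=A3 v1=F4 (m6)
bar 4: v0=G3 v1=C4 (P4)
bar 5: v0=E3 v1=B3 (P5)
bar 6: v0=D3 v1=B3 (M6)
bar 7: v0=C3 v1=B3 (M7)
bar 8: v0=D3 v1=A3 (P5)
bar 9: v0=C3 v1=B3 (M7)
bar 10: v0=B3 v1=E3 (P5)
bar 11: v0=A3 v1=A4 (P8)
  R4 @ bar2.2: B3/F4 TT untreated
  R7 @ bar2.2: B3->F4 leap 6st
  R4 @ bar9.0: C3/B3 M7 untreated
  R3 @ bar10.0: B3 above E3
  R7 @ bar10.0: C3->B3 leap 11st
  R8 @ bar10.0: penult P5 not 3rd/6th
  R3 @ bar10.1: B3 above E3
  R7 @ bar10.2: E3->D4 leap 10st

No (8 violations)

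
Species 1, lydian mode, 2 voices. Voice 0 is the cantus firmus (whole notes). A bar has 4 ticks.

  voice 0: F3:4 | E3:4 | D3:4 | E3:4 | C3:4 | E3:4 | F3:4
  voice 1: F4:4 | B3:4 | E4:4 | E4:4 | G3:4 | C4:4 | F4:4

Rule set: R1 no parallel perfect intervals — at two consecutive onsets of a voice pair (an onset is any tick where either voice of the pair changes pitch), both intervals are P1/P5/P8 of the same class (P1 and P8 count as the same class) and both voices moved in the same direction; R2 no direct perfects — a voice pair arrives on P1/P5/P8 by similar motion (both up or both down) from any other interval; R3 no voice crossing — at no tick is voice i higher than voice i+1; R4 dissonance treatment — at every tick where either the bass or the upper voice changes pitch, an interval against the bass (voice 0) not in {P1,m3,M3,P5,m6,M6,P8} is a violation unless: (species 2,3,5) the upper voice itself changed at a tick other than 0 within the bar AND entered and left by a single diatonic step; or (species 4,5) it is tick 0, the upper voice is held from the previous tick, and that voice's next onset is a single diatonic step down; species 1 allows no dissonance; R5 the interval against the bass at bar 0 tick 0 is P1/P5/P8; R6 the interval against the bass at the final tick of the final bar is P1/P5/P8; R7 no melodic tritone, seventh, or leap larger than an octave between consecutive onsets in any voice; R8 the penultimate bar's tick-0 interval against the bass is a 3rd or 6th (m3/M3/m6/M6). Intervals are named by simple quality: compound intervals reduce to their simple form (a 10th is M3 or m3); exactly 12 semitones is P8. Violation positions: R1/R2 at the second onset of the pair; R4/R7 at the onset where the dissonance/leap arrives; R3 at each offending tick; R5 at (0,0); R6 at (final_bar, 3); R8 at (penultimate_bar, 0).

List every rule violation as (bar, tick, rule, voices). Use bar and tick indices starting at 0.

bar 0: v0=F3 v1=F4 downbeat P8
bar 1: v0=E3 v1=B3 downbeat P5
bar 2: v0=D3 v1=E4 downbeat M2
bar 3: v0=E3 v1=E4 downbeat P8
bar 4: v0=C3 v1=G3 downbeat P5
bar 5: v0=E3 v1=C4 downbeat m6
bar 6: v0=F3 v1=F4 downbeat P8
  -> R2 @ bar 1 tick 0 v(0, 1): F3/F4 P8 -> E3/B3 P5 similar
  -> R7 @ bar 1 tick 0 v(1,): F4->B3 leap 6st
  -> R4 @ bar 2 tick 0 v(0, 1): D3/E4 M2 untreated
  -> R2 @ bar 4 tick 0 v(0, 1): E3/E4 P8 -> C3/G3 P5 similar
  -> R2 @ bar 6 tick 0 v(0, 1): E3/C4 m6 -> F3/F4 P8 similar

(1, 0, R2, (0, 1))
(1, 0, R7, (1,))
(2, 0, R4, (0, 1))
(4, 0, R2, (0, 1))
(6, 0, R2, (0, 1))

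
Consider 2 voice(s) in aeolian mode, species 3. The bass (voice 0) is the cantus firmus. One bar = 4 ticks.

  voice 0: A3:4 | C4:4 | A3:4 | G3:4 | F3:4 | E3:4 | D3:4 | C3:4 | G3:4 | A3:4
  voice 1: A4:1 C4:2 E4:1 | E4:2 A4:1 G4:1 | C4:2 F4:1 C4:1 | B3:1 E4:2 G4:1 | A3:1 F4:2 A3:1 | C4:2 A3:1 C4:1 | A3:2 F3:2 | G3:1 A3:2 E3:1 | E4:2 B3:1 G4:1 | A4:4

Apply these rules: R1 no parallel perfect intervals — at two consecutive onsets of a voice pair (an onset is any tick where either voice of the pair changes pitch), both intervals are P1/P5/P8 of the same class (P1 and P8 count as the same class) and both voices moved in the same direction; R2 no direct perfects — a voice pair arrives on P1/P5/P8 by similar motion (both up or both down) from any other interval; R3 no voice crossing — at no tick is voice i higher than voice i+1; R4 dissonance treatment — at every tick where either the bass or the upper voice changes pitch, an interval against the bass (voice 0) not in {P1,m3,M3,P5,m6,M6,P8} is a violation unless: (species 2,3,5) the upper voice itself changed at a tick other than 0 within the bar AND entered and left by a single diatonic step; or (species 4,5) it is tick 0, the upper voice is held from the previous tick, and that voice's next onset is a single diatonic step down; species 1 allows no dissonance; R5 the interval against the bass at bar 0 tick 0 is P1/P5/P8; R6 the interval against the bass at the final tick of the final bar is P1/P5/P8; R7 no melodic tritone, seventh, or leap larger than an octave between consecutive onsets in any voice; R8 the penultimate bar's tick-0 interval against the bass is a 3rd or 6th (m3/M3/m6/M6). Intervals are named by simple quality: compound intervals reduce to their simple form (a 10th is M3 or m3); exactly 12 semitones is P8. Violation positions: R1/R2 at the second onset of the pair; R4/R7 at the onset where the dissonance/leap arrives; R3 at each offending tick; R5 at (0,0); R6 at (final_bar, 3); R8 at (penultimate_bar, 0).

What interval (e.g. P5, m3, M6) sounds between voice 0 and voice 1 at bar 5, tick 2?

P4

voice 0=E3 voice 1=A3 -> P4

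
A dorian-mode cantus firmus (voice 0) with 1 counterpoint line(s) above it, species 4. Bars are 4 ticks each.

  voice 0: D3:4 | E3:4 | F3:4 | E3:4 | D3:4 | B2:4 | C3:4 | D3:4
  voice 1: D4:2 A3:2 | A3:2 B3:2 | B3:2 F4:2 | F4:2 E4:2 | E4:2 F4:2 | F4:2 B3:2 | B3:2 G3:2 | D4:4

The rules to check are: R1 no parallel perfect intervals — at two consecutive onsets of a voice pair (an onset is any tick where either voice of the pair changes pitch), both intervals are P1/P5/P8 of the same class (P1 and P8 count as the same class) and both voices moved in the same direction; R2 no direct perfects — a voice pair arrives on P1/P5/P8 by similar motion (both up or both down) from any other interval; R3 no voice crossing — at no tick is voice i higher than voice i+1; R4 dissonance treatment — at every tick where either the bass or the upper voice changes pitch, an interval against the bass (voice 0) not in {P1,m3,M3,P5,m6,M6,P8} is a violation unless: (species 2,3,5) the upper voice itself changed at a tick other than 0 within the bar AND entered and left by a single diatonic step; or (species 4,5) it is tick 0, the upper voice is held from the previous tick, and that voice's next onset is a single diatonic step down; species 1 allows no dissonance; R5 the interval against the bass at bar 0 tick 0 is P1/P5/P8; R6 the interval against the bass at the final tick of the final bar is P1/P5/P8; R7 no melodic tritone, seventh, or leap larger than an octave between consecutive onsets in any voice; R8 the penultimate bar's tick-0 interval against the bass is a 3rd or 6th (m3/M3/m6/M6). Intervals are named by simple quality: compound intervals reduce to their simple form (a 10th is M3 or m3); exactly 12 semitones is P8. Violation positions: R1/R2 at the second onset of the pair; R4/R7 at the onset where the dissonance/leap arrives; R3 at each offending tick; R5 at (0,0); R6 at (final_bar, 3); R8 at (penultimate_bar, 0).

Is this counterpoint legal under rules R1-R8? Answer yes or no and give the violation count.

No (9 violations)

bar 0: v0=D3 v1=D4 (P8)
bar 1: v0=E3 v1=A3 (P4)
bar 2: v0=F3 v1=B3 (TT)
bar 3: v0=E3 v1=F4 (m2)
bar 4: v0=D3 v1=E4 (M2)
bar 5: v0=B2 v1=F4 (TT)
bar 6: v0=C3 v1=B3 (M7)
bar 7: v0=D3 v1=D4 (P8)
  R4 @ bar1.0: E3/A3 P4 untreated
  R4 @ bar2.0: F3/B3 TT untreated
  R7 @ bar2.2: B3->F4 leap 6st
  R4 @ bar4.0: D3/E4 M2 untreated
  R4 @ bar5.0: B2/F4 TT untreated
  R7 @ bar5.2: F4->B3 leap 6st
  R4 @ bar6.0: C3/B3 M7 untreated
  R8 @ bar6.0: penult M7 not 3rd/6th
  R2 @ bar7.0: C3/G3 P5 -> D3/D4 P8 similar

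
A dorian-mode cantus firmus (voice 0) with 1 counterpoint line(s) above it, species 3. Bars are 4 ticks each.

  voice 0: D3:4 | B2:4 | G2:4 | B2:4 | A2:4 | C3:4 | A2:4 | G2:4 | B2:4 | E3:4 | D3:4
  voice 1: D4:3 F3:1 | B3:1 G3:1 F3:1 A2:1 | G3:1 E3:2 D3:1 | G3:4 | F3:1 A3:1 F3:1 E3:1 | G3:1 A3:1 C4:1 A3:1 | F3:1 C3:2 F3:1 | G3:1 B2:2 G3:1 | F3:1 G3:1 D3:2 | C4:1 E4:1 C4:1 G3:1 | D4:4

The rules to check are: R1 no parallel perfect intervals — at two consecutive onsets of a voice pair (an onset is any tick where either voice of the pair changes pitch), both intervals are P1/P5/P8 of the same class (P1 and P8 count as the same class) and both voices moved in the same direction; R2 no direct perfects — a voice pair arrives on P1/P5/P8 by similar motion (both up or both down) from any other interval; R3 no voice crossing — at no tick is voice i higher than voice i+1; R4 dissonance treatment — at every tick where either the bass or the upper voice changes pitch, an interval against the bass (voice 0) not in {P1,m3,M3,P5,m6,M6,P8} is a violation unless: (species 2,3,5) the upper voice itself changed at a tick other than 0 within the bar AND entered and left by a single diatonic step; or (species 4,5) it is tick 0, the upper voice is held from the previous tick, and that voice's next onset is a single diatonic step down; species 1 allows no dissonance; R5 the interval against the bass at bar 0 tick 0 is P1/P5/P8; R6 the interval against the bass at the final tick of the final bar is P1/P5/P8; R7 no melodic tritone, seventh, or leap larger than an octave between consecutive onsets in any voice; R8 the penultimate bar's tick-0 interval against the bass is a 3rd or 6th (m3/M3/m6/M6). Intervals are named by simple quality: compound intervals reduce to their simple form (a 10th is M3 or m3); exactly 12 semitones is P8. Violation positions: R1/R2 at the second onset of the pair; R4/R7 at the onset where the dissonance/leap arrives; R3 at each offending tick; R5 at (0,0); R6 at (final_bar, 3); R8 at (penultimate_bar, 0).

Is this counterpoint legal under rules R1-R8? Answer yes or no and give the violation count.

No (8 violations)

bar 0: v0=D3 v1=D4 (P8)
bar 1: v0=B2 v1=B3 (P8)
bar 2: v0=G2 v1=G3 (P8)
bar 3: v0=B2 v1=G3 (m6)
bar 4: v0=A2 v1=F3 (m6)
bar 5: v0=C3 v1=G3 (P5)
bar 6: v0=A2 v1=F3 (m6)
bar 7: v0=G2 v1=G3 (P8)
bar 8: v0=B2 v1=F3 (TT)
bar 9: v0=E3 v1=C4 (m6)
bar 10: v0=D3 v1=D4 (P8)
  R7 @ bar1.0: F3->B3 leap 6st
  R4 @ bar1.2: B2/F3 TT untreated
  R3 @ bar1.3: B2 above A2
  R4 @ bar1.3: B2/A2 M2 untreated
  R7 @ bar2.0: A2->G3 leap 10st
  R1 @ bar5.0: A2/E3 P5 -> C3/G3 P5 similar
  R4 @ bar8.0: B2/F3 TT untreated
  R7 @ bar9.0: D3->C4 leap 10st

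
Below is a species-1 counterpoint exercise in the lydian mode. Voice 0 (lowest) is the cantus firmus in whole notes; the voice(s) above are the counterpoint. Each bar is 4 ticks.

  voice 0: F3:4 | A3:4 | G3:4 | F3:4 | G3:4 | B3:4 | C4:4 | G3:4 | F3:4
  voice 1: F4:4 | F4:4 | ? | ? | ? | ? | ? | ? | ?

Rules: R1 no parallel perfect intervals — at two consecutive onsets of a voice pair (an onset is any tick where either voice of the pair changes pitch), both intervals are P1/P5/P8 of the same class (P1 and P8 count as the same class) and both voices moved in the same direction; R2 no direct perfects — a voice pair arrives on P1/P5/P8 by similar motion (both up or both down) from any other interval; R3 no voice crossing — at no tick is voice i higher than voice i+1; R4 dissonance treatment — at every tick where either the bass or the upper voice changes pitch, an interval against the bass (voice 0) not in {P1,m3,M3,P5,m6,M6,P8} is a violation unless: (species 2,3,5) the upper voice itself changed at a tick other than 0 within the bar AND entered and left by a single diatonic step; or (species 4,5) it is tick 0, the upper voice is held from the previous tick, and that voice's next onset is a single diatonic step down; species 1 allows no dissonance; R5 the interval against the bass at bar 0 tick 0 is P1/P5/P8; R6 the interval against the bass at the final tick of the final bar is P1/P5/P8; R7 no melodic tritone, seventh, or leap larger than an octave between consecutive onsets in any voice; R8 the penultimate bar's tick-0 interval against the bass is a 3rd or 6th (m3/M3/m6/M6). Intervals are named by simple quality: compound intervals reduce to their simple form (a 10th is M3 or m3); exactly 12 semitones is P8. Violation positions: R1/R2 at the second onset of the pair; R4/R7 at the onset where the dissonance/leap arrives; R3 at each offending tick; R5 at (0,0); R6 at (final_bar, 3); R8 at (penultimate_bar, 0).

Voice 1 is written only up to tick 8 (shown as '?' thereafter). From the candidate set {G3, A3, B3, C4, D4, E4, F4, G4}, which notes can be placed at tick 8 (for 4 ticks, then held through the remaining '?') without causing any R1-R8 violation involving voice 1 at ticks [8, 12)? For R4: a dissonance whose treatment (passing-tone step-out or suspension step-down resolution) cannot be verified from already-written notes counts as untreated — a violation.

G3: violates R2,R7
A3: violates R4
B3: violates R7
C4: violates R4
D4: violates R2
E4: legal
F4: violates R4
G4: legal

{E4, G4}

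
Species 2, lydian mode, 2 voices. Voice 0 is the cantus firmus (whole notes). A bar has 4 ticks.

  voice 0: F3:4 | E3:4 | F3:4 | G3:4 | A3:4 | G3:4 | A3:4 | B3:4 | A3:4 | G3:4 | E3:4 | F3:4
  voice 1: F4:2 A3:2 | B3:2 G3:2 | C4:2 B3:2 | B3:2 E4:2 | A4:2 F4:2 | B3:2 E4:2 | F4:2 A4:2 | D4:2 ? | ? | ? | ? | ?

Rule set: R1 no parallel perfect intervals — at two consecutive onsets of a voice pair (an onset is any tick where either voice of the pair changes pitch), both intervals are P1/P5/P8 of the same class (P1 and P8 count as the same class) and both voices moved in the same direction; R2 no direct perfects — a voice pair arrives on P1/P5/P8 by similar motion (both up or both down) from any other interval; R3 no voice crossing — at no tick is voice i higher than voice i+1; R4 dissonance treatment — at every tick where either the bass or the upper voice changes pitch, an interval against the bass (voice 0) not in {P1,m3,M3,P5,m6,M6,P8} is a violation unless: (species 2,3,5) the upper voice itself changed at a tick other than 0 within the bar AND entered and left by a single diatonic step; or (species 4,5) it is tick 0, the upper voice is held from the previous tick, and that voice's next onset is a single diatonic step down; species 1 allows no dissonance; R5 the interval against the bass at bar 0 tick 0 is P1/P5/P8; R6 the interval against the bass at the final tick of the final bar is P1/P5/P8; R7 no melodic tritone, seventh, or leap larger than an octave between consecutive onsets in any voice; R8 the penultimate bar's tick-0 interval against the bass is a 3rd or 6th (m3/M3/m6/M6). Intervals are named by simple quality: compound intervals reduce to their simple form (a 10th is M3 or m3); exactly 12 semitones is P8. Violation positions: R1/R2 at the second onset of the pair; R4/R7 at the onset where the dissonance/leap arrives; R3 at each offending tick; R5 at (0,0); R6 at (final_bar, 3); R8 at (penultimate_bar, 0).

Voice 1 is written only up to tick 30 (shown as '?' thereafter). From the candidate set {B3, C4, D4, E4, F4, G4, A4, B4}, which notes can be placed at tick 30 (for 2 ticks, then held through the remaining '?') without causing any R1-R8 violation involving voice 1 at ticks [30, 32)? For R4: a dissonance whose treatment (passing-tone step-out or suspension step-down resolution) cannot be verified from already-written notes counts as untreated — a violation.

B3: legal
C4: violates R4
D4: legal
E4: violates R4
F4: violates R4
G4: legal
A4: violates R4
B4: legal

{B3, B4, D4, G4}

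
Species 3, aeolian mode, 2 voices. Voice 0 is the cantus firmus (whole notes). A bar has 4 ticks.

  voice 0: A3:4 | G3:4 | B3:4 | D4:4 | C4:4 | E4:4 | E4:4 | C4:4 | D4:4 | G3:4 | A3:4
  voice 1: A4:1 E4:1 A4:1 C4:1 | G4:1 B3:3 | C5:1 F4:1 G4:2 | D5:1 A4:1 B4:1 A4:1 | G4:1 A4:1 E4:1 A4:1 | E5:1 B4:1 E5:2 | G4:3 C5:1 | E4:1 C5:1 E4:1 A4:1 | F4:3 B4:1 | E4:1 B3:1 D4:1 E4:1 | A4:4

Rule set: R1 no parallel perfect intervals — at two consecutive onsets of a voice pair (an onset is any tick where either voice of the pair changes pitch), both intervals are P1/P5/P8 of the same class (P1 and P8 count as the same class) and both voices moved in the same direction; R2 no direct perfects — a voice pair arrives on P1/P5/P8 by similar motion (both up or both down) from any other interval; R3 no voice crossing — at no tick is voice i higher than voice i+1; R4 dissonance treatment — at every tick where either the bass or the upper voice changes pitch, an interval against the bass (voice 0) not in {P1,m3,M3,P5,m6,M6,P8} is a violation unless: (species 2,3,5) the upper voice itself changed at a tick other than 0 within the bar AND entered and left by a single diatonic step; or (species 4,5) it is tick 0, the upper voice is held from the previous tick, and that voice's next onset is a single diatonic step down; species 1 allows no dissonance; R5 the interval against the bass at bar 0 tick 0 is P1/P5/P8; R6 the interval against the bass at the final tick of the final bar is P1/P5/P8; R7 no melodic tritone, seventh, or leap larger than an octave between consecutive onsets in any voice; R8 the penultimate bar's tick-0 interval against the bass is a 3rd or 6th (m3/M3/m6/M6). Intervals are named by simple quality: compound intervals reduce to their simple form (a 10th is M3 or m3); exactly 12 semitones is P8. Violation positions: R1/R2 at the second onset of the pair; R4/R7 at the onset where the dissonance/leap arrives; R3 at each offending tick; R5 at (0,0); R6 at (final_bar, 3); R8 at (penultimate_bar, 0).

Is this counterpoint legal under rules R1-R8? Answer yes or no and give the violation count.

No (8 violations)

bar 0: v0=A3 v1=A4 (P8)
bar 1: v0=G3 v1=G4 (P8)
bar 2: v0=B3 v1=C5 (m2)
bar 3: v0=D4 v1=D5 (P8)
bar 4: v0=C4 v1=G4 (P5)
bar 5: v0=E4 v1=E5 (P8)
bar 6: v0=E4 v1=G4 (m3)
bar 7: v0=C4 v1=E4 (M3)
bar 8: v0=D4 v1=F4 (m3)
bar 9: v0=G3 v1=E4 (M6)
bar 10: v0=A3 v1=A4 (P8)
  R4 @ bar2.0: B3/C5 m2 untreated
  R7 @ bar2.0: B3->C5 leap 13st
  R4 @ bar2.1: B3/F4 TT untreated
  R2 @ bar3.0: B3/G4 m6 -> D4/D5 P8 similar
  R1 @ bar4.0: D4/A4 P5 -> C4/G4 P5 similar
  R2 @ bar5.0: C4/A4 M6 -> E4/E5 P8 similar
  R7 @ bar8.3: F4->B4 leap 6st
  R2 @ bar10.0: G3/E4 M6 -> A3/A4 P8 similar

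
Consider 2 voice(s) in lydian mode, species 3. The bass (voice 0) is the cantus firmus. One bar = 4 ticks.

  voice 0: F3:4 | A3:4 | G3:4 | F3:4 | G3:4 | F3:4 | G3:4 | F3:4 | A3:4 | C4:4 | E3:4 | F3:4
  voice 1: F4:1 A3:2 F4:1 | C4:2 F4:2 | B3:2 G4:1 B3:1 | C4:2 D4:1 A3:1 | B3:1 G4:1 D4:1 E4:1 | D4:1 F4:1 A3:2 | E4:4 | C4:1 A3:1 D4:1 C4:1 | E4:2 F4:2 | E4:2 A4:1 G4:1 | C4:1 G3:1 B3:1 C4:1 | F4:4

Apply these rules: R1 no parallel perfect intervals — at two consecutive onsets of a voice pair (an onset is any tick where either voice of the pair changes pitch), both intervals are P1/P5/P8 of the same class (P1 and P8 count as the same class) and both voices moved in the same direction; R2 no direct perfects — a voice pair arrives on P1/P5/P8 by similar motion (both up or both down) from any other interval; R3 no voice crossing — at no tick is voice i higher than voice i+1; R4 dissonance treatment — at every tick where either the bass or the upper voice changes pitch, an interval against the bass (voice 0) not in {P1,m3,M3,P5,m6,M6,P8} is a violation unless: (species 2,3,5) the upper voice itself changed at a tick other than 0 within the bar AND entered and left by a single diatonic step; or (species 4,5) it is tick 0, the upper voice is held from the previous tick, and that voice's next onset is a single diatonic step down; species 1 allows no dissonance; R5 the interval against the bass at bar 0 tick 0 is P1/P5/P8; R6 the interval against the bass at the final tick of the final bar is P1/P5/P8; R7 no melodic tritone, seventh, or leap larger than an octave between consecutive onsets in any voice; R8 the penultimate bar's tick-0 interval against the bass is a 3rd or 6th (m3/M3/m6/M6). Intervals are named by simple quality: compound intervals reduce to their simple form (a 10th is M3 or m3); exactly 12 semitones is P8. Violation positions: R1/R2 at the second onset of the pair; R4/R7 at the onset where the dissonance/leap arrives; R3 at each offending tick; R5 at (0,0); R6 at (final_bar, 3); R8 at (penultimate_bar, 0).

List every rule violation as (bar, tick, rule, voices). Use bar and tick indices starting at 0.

bar 0: v0=F3 v1=F4 downbeat P8
bar 1: v0=A3 v1=C4 downbeat m3
bar 2: v0=G3 v1=B3 downbeat M3
bar 3: v0=F3 v1=C4 downbeat P5
bar 4: v0=G3 v1=B3 downbeat M3
bar 5: v0=F3 v1=D4 downbeat M6
bar 6: v0=G3 v1=E4 downbeat M6
bar 7: v0=F3 v1=C4 downbeat P5
bar 8: v0=A3 v1=E4 downbeat P5
bar 9: v0=C4 v1=E4 downbeat M3
bar 10: v0=E3 v1=C4 downbeat m6
bar 11: v0=F3 v1=F4 downbeat P8
  -> R7 @ bar 2 tick 0 v(1,): F4->B3 leap 6st
  -> R2 @ bar 7 tick 0 v(0, 1): G3/E4 M6 -> F3/C4 P5 similar
  -> R1 @ bar 8 tick 0 v(0, 1): F3/C4 P5 -> A3/E4 P5 similar
  -> R2 @ bar 11 tick 0 v(0, 1): E3/C4 m6 -> F3/F4 P8 similar

(2, 0, R7, (1,))
(7, 0, R2, (0, 1))
(8, 0, R1, (0, 1))
(11, 0, R2, (0, 1))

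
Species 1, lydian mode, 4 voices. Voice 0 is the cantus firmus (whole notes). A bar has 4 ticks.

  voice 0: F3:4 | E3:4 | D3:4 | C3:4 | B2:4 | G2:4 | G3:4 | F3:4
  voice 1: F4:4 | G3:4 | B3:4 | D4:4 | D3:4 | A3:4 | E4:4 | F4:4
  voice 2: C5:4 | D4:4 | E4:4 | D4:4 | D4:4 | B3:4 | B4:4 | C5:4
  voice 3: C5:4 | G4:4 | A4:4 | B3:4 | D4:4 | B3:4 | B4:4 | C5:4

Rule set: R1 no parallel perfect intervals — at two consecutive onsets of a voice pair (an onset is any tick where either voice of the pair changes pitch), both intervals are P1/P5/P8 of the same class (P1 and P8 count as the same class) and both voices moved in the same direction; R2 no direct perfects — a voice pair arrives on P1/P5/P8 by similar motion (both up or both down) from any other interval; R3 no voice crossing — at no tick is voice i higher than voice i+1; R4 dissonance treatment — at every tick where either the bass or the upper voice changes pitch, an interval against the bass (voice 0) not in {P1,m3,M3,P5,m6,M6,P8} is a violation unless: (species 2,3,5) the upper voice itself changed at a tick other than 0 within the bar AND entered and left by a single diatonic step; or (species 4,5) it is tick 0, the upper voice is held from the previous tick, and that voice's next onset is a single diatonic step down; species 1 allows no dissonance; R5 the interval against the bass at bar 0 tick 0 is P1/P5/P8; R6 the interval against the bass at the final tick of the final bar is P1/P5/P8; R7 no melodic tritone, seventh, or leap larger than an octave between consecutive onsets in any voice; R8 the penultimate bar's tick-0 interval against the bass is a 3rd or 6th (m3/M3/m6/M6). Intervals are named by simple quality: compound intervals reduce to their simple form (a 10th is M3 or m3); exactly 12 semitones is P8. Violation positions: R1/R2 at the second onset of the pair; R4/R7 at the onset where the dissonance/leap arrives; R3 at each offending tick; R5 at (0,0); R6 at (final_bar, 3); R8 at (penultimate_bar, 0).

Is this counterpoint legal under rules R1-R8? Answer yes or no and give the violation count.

bar 0: v0=F3 v1=F4 v2=C5 v3=C5 (P5)
bar 1: v0=E3 v1=G3 v2=D4 v3=G4 (m3)
bar 2: v0=D3 v1=B3 v2=E4 v3=A4 (P5)
bar 3: v0=C3 v1=D4 v2=D4 v3=B3 (M7)
bar 4: v0=B2 v1=D3 v2=D4 v3=D4 (m3)
bar 5: v0=G2 v1=A3 v2=B3 v3=B3 (M3)
bar 6: v0=G3 v1=E4 v2=B4 v3=B4 (M3)
bar 7: v0=F3 v1=F4 v2=C5 v3=C5 (P5)
  R1 @ bar1.0: F4/C5 P5 -> G3/D4 P5 similar
  R2 @ bar1.0: F4/C5 P5 -> G3/G4 P8 similar
  R4 @ bar1.0: E3/D4 m7 untreated
  R7 @ bar1.0: F4->G3 leap 10st
  R7 @ bar1.0: C5->D4 leap 10st
  R4 @ bar2.0: D3/E4 M2 untreated
  R3 @ bar3.0: D4 above B3
  R4 @ bar3.0: C3/D4 M2 untreated
  R4 @ bar3.0: C3/D4 M2 untreated
  R4 @ bar3.0: C3/B3 M7 untreated
  R7 @ bar3.0: A4->B3 leap 10st
  R3 @ bar3.1: D4 above B3
  R3 @ bar3.2: D4 above B3
  R3 @ bar3.3: D4 above B3
  R1 @ bar5.0: D4/D4 P1 -> B3/B3 P1 similar
  R4 @ bar5.0: G2/A3 M2 untreated
  R1 @ bar6.0: B3/B3 P1 -> B4/B4 P1 similar
  R2 @ bar6.0: A3/B3 M2 -> E4/B4 P5 similar
  R2 @ bar6.0: A3/B3 M2 -> E4/B4 P5 similar
  R1 @ bar7.0: E4/B4 P5 -> F4/C5 P5 similar
  R1 @ bar7.0: E4/B4 P5 -> F4/C5 P5 similar
  R1 @ bar7.0: B4/B4 P1 -> C5/C5 P1 similar

No (22 violations)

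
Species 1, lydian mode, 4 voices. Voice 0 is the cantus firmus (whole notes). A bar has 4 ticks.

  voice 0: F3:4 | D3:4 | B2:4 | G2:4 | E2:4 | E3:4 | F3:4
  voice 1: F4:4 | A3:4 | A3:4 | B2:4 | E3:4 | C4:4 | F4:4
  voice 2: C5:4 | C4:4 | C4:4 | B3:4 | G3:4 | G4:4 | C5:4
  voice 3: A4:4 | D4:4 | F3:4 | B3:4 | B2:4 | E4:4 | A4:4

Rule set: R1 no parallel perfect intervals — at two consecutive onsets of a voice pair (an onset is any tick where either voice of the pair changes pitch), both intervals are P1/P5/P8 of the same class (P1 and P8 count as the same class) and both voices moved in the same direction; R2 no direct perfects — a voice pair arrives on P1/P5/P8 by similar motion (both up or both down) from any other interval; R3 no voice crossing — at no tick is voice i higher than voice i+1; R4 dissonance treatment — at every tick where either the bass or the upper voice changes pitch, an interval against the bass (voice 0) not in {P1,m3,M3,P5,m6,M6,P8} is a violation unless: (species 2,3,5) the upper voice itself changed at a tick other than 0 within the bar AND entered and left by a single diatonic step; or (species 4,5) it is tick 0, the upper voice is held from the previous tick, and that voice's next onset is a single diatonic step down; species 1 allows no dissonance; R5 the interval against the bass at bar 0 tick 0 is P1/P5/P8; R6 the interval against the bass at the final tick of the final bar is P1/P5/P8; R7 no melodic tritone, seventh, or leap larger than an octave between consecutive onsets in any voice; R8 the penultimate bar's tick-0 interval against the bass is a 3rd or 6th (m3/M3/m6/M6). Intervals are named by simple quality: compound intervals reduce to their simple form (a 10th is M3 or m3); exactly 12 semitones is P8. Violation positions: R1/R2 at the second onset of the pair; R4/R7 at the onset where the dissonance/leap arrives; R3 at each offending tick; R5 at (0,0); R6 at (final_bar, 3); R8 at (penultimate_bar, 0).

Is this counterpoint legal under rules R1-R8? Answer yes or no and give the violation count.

No (39 violations)

bar 0: v0=F3 v1=F4 v2=C5 v3=A4 (M3)
bar 1: v0=D3 v1=A3 v2=C4 v3=D4 (P8)
bar 2: v0=B2 v1=A3 v2=C4 v3=F3 (TT)
bar 3: v0=G2 v1=B2 v2=B3 v3=B3 (M3)
bar 4: v0=E2 v1=E3 v2=G3 v3=B2 (P5)
bar 5: v0=E3 v1=C4 v2=G4 v3=E4 (P8)
bar 6: v0=F3 v1=F4 v2=C5 v3=A4 (M3)
  R3 @ bar0.0: C5 above A4
  R5 @ bar0.0: opens on M3
  R3 @ bar0.1: C5 above A4
  R3 @ bar0.2: C5 above A4
  R3 @ bar0.3: C5 above A4
  R2 @ bar1.0: F3/F4 P8 -> D3/A3 P5 similar
  R2 @ bar1.0: F3/A4 M3 -> D3/D4 P8 similar
  R4 @ bar1.0: D3/C4 m7 untreated
  R3 @ bar2.0: C4 above F3
  R4 @ bar2.0: B2/A3 m7 untreated
  R4 @ bar2.0: B2/C4 m2 untreated
  R4 @ bar2.0: B2/F3 TT untreated
  R3 @ bar2.1: C4 above F3
  R3 @ bar2.2: C4 above F3
  R3 @ bar2.3: C4 above F3
  R2 @ bar3.0: A3/C4 m3 -> B2/B3 P8 similar
  R7 @ bar3.0: A3->B2 leap 10st
  R7 @ bar3.0: F3->B3 leap 6st
  R2 @ bar4.0: G2/B3 M3 -> E2/B2 P5 similar
  R3 @ bar4.0: G3 above B2
  R3 @ bar4.1: G3 above B2
  R3 @ bar4.2: G3 above B2
  R3 @ bar4.3: G3 above B2
  R2 @ bar5.0: E2/B2 P5 -> E3/E4 P8 similar
  R2 @ bar5.0: E3/G3 m3 -> C4/G4 P5 similar
  R3 @ bar5.0: G4 above E4
  R7 @ bar5.0: B2->E4 leap 17st
  R8 @ bar5.0: penult P8 not 3rd/6th
  R3 @ bar5.1: G4 above E4
  R3 @ bar5.2: G4 above E4
  R3 @ bar5.3: G4 above E4
  R1 @ bar6.0: C4/G4 P5 -> F4/C5 P5 similar
  R2 @ bar6.0: E3/C4 m6 -> F3/F4 P8 similar
  R2 @ bar6.0: E3/G4 m3 -> F3/C5 P5 similar
  R3 @ bar6.0: C5 above A4
  R3 @ bar6.1: C5 above A4
  R3 @ bar6.2: C5 above A4
  R3 @ bar6.3: C5 above A4
  R6 @ bar6.3: closes on M3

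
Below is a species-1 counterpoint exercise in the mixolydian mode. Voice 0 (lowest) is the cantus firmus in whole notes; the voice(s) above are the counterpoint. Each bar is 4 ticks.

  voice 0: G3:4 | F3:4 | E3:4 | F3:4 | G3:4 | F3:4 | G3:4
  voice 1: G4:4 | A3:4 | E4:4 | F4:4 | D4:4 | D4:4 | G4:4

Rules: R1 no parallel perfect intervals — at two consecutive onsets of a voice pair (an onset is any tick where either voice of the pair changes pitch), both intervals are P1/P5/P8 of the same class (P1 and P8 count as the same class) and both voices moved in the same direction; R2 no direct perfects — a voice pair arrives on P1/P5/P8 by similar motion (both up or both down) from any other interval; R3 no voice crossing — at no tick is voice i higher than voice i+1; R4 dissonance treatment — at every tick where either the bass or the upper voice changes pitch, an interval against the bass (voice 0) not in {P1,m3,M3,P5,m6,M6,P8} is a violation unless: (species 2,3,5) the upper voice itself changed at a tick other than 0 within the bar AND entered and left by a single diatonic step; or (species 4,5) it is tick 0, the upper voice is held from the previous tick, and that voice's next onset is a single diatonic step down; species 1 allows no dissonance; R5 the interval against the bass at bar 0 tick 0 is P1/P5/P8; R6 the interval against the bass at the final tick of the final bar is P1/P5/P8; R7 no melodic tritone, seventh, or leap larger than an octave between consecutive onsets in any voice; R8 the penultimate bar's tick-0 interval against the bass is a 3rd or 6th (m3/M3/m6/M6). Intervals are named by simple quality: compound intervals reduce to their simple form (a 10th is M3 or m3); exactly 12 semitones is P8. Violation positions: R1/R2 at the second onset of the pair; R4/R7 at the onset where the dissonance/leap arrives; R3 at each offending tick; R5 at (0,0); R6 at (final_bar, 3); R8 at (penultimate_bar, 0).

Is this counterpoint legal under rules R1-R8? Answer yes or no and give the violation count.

No (3 violations)

bar 0: v0=G3 v1=G4 (P8)
bar 1: v0=F3 v1=A3 (M3)
bar 2: v0=E3 v1=E4 (P8)
bar 3: v0=F3 v1=F4 (P8)
bar 4: v0=G3 v1=D4 (P5)
bar 5: v0=F3 v1=D4 (M6)
bar 6: v0=G3 v1=G4 (P8)
  R7 @ bar1.0: G4->A3 leap 10st
  R1 @ bar3.0: E3/E4 P8 -> F3/F4 P8 similar
  R2 @ bar6.0: F3/D4 M6 -> G3/G4 P8 similar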